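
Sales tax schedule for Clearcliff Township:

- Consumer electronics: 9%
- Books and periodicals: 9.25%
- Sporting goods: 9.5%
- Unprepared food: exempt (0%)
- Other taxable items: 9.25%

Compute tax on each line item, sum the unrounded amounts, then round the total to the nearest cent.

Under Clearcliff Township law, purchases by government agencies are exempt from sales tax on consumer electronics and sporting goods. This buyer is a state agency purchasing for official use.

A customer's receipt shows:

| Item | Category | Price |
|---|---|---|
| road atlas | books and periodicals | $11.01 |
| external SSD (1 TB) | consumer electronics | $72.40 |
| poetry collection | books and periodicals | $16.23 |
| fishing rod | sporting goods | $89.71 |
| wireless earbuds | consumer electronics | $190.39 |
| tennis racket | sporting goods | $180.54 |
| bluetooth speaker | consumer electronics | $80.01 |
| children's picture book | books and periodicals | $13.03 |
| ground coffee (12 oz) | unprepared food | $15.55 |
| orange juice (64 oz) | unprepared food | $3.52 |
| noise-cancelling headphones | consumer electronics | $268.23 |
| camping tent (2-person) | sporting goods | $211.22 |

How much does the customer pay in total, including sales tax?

Road atlas $11.01: books and periodicals → 9.25% → $1.018425
External SSD (1 TB) $72.40: consumer electronics, buyer-exempt → 0% → $0.00
Poetry collection $16.23: books and periodicals → 9.25% → $1.501275
Fishing rod $89.71: sporting goods, buyer-exempt → 0% → $0.00
Wireless earbuds $190.39: consumer electronics, buyer-exempt → 0% → $0.00
Tennis racket $180.54: sporting goods, buyer-exempt → 0% → $0.00
Bluetooth speaker $80.01: consumer electronics, buyer-exempt → 0% → $0.00
Children's picture book $13.03: books and periodicals → 9.25% → $1.205275
Ground coffee (12 oz) $15.55: unprepared food → 0% → $0.00
Orange juice (64 oz) $3.52: unprepared food → 0% → $0.00
Noise-cancelling headphones $268.23: consumer electronics, buyer-exempt → 0% → $0.00
Camping tent (2-person) $211.22: sporting goods, buyer-exempt → 0% → $0.00
Subtotal = $1151.84; unrounded tax = $3.724975 → $3.72; total due = $1155.56

$1155.56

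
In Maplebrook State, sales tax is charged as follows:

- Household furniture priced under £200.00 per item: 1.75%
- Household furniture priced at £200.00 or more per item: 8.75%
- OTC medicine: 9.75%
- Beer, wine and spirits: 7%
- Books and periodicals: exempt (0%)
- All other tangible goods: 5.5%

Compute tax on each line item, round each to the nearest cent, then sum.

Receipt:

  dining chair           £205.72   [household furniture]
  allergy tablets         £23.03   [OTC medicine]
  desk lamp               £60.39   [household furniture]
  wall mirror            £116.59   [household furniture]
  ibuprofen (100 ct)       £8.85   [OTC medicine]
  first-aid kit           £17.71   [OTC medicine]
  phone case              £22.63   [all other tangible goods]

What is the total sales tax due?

£27.18

Dining chair £205.72: household furniture, £200.00 or more → 8.75% → £18.00
Allergy tablets £23.03: OTC medicine → 9.75% → £2.25
Desk lamp £60.39: household furniture, under £200.00 → 1.75% → £1.06
Wall mirror £116.59: household furniture, under £200.00 → 1.75% → £2.04
Ibuprofen (100 ct) £8.85: OTC medicine → 9.75% → £0.86
First-aid kit £17.71: OTC medicine → 9.75% → £1.73
Phone case £22.63: all other tangible goods → 5.5% → £1.24
Total tax = £18.00 + £2.25 + £1.06 + £2.04 + £0.86 + £1.73 + £1.24 = £27.18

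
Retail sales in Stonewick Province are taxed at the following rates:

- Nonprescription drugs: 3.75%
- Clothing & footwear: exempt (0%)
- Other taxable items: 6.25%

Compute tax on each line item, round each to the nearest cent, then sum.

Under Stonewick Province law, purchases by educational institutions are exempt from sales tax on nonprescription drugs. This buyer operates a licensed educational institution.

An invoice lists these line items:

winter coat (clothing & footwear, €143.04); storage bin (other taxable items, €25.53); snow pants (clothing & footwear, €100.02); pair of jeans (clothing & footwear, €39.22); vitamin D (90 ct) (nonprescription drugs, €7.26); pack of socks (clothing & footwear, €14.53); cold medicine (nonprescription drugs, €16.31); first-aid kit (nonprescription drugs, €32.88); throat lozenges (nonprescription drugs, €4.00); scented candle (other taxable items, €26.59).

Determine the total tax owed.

Winter coat €143.04: clothing & footwear → 0% → €0.00
Storage bin €25.53: other taxable items → 6.25% → €1.60
Snow pants €100.02: clothing & footwear → 0% → €0.00
Pair of jeans €39.22: clothing & footwear → 0% → €0.00
Vitamin D (90 ct) €7.26: nonprescription drugs, buyer-exempt → 0% → €0.00
Pack of socks €14.53: clothing & footwear → 0% → €0.00
Cold medicine €16.31: nonprescription drugs, buyer-exempt → 0% → €0.00
First-aid kit €32.88: nonprescription drugs, buyer-exempt → 0% → €0.00
Throat lozenges €4.00: nonprescription drugs, buyer-exempt → 0% → €0.00
Scented candle €26.59: other taxable items → 6.25% → €1.66
Total tax = €1.60 + €1.66 = €3.26

€3.26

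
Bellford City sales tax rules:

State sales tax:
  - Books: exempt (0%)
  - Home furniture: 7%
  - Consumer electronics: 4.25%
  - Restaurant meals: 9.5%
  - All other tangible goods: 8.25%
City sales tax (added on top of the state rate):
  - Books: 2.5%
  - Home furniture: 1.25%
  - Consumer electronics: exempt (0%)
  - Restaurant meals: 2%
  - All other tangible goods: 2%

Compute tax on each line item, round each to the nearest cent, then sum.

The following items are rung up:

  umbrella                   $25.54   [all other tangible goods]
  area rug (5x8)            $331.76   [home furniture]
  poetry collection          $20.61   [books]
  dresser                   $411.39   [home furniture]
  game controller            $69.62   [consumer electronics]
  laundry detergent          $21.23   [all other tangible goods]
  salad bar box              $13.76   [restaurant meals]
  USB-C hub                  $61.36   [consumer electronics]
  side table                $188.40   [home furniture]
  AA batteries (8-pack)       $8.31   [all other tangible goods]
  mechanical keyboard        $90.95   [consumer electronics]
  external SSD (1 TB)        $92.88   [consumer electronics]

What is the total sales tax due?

Umbrella $25.54: all other tangible goods → 8.25% + 2% city = 10.25% → $2.62
Area rug (5x8) $331.76: home furniture → 7% + 1.25% city = 8.25% → $27.37
Poetry collection $20.61: books → 0% + 2.5% city = 2.5% → $0.52
Dresser $411.39: home furniture → 7% + 1.25% city = 8.25% → $33.94
Game controller $69.62: consumer electronics → 4.25% + 0% city = 4.25% → $2.96
Laundry detergent $21.23: all other tangible goods → 8.25% + 2% city = 10.25% → $2.18
Salad bar box $13.76: restaurant meals → 9.5% + 2% city = 11.5% → $1.58
USB-C hub $61.36: consumer electronics → 4.25% + 0% city = 4.25% → $2.61
Side table $188.40: home furniture → 7% + 1.25% city = 8.25% → $15.54
AA batteries (8-pack) $8.31: all other tangible goods → 8.25% + 2% city = 10.25% → $0.85
Mechanical keyboard $90.95: consumer electronics → 4.25% + 0% city = 4.25% → $3.87
External SSD (1 TB) $92.88: consumer electronics → 4.25% + 0% city = 4.25% → $3.95
Total tax = $2.62 + $27.37 + $0.52 + $33.94 + $2.96 + $2.18 + $1.58 + $2.61 + $15.54 + $0.85 + $3.87 + $3.95 = $97.99

$97.99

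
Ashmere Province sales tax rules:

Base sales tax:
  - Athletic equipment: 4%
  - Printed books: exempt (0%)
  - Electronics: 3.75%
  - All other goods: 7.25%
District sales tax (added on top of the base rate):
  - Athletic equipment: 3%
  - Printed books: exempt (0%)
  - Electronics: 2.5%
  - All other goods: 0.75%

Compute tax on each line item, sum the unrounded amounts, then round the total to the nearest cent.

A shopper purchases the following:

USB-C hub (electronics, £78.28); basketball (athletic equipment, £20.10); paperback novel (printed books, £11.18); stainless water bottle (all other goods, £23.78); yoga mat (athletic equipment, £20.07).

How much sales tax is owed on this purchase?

USB-C hub £78.28: electronics → 3.75% + 2.5% district = 6.25% → £4.8925
Basketball £20.10: athletic equipment → 4% + 3% district = 7% → £1.407
Paperback novel £11.18: printed books → 0% + 0% district = 0% → £0.00
Stainless water bottle £23.78: all other goods → 7.25% + 0.75% district = 8% → £1.9024
Yoga mat £20.07: athletic equipment → 4% + 3% district = 7% → £1.4049
Unrounded tax sum = £9.6068 → £9.61

£9.61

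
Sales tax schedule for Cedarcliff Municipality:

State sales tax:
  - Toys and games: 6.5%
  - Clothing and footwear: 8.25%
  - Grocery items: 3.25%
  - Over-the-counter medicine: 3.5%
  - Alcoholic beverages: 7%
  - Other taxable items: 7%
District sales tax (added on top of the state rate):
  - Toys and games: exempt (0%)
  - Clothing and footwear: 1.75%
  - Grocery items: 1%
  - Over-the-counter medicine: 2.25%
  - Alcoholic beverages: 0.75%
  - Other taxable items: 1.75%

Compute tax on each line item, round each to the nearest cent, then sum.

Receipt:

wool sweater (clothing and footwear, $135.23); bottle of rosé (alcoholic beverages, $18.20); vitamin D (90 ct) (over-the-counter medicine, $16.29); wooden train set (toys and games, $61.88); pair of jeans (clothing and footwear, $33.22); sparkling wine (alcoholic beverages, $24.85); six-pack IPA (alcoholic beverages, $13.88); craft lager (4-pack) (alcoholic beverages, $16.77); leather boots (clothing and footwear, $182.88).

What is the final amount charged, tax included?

Wool sweater $135.23: clothing and footwear → 8.25% + 1.75% district = 10% → $13.52
Bottle of rosé $18.20: alcoholic beverages → 7% + 0.75% district = 7.75% → $1.41
Vitamin D (90 ct) $16.29: over-the-counter medicine → 3.5% + 2.25% district = 5.75% → $0.94
Wooden train set $61.88: toys and games → 6.5% + 0% district = 6.5% → $4.02
Pair of jeans $33.22: clothing and footwear → 8.25% + 1.75% district = 10% → $3.32
Sparkling wine $24.85: alcoholic beverages → 7% + 0.75% district = 7.75% → $1.93
Six-pack IPA $13.88: alcoholic beverages → 7% + 0.75% district = 7.75% → $1.08
Craft lager (4-pack) $16.77: alcoholic beverages → 7% + 0.75% district = 7.75% → $1.30
Leather boots $182.88: clothing and footwear → 8.25% + 1.75% district = 10% → $18.29
Subtotal = $503.20; tax = $45.81; total due = $549.01

$549.01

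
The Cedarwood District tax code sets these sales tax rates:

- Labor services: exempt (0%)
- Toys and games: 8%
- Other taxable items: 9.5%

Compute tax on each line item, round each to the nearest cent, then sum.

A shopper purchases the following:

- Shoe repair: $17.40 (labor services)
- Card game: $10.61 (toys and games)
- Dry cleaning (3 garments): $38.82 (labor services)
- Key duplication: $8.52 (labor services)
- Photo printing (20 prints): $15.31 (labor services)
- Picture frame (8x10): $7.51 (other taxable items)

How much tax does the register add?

Shoe repair $17.40: labor services → 0% → $0.00
Card game $10.61: toys and games → 8% → $0.85
Dry cleaning (3 garments) $38.82: labor services → 0% → $0.00
Key duplication $8.52: labor services → 0% → $0.00
Photo printing (20 prints) $15.31: labor services → 0% → $0.00
Picture frame (8x10) $7.51: other taxable items → 9.5% → $0.71
Total tax = $0.85 + $0.71 = $1.56

$1.56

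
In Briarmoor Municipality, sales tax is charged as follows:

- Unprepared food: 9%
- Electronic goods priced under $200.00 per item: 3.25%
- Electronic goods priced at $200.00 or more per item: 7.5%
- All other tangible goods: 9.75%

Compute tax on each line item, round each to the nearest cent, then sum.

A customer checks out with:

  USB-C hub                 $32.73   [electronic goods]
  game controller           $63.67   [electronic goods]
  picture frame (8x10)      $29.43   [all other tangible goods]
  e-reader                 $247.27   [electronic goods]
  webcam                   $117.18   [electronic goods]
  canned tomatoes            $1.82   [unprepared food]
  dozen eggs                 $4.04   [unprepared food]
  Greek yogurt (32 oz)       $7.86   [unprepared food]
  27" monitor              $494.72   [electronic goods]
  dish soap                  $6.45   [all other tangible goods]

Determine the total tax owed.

$67.32

USB-C hub $32.73: electronic goods, under $200.00 → 3.25% → $1.06
Game controller $63.67: electronic goods, under $200.00 → 3.25% → $2.07
Picture frame (8x10) $29.43: all other tangible goods → 9.75% → $2.87
E-reader $247.27: electronic goods, $200.00 or more → 7.5% → $18.55
Webcam $117.18: electronic goods, under $200.00 → 3.25% → $3.81
Canned tomatoes $1.82: unprepared food → 9% → $0.16
Dozen eggs $4.04: unprepared food → 9% → $0.36
Greek yogurt (32 oz) $7.86: unprepared food → 9% → $0.71
27" monitor $494.72: electronic goods, $200.00 or more → 7.5% → $37.10
Dish soap $6.45: all other tangible goods → 9.75% → $0.63
Total tax = $1.06 + $2.07 + $2.87 + $18.55 + $3.81 + $0.16 + $0.36 + $0.71 + $37.10 + $0.63 = $67.32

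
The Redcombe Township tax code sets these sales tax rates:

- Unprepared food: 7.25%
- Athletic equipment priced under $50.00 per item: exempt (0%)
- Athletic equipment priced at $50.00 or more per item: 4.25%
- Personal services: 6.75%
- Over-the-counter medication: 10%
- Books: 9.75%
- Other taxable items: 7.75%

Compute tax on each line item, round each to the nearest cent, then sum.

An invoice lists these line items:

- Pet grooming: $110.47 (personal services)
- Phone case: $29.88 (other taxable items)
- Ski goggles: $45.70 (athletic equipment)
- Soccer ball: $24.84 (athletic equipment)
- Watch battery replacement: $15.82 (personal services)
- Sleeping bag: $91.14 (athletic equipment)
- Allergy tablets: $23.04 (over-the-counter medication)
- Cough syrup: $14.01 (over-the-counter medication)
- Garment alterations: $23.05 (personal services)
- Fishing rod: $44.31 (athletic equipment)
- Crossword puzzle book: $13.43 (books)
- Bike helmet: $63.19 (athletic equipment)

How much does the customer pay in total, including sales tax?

$522.86

Pet grooming $110.47: personal services → 6.75% → $7.46
Phone case $29.88: other taxable items → 7.75% → $2.32
Ski goggles $45.70: athletic equipment, under $50.00 → 0% → $0.00
Soccer ball $24.84: athletic equipment, under $50.00 → 0% → $0.00
Watch battery replacement $15.82: personal services → 6.75% → $1.07
Sleeping bag $91.14: athletic equipment, $50.00 or more → 4.25% → $3.87
Allergy tablets $23.04: over-the-counter medication → 10% → $2.30
Cough syrup $14.01: over-the-counter medication → 10% → $1.40
Garment alterations $23.05: personal services → 6.75% → $1.56
Fishing rod $44.31: athletic equipment, under $50.00 → 0% → $0.00
Crossword puzzle book $13.43: books → 9.75% → $1.31
Bike helmet $63.19: athletic equipment, $50.00 or more → 4.25% → $2.69
Subtotal = $498.88; tax = $23.98; total due = $522.86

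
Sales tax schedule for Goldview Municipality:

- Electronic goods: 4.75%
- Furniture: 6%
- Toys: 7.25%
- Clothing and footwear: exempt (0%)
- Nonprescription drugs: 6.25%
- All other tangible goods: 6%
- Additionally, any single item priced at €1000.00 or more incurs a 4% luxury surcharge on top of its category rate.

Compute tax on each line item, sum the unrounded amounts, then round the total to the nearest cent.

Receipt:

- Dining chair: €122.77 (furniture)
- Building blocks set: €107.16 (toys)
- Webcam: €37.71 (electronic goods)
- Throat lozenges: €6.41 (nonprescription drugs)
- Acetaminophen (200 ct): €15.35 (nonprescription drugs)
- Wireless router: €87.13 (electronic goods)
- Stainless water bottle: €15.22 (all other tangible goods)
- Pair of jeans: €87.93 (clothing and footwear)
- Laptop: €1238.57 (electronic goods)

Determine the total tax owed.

€131.71

Dining chair €122.77: furniture → 6% → €7.3662
Building blocks set €107.16: toys → 7.25% → €7.7691
Webcam €37.71: electronic goods → 4.75% → €1.791225
Throat lozenges €6.41: nonprescription drugs → 6.25% → €0.400625
Acetaminophen (200 ct) €15.35: nonprescription drugs → 6.25% → €0.959375
Wireless router €87.13: electronic goods → 4.75% → €4.138675
Stainless water bottle €15.22: all other tangible goods → 6% → €0.9132
Pair of jeans €87.93: clothing and footwear → 0% → €0.00
Laptop €1238.57: electronic goods → 4.75% + 4% surcharge = 8.75% → €108.374875
Unrounded tax sum = €131.713275 → €131.71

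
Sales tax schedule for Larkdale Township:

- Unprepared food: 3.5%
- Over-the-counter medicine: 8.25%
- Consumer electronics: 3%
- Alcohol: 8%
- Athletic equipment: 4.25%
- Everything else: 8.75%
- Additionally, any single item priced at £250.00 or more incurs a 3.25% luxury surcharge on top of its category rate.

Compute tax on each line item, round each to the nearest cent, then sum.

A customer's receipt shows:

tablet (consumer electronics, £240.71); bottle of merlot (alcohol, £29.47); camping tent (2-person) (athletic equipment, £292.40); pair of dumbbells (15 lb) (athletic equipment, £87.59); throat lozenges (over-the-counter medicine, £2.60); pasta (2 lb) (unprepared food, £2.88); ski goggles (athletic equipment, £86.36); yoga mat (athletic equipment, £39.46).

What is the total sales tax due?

Tablet £240.71: consumer electronics → 3% → £7.22
Bottle of merlot £29.47: alcohol → 8% → £2.36
Camping tent (2-person) £292.40: athletic equipment → 4.25% + 3.25% surcharge = 7.5% → £21.93
Pair of dumbbells (15 lb) £87.59: athletic equipment → 4.25% → £3.72
Throat lozenges £2.60: over-the-counter medicine → 8.25% → £0.21
Pasta (2 lb) £2.88: unprepared food → 3.5% → £0.10
Ski goggles £86.36: athletic equipment → 4.25% → £3.67
Yoga mat £39.46: athletic equipment → 4.25% → £1.68
Total tax = £7.22 + £2.36 + £21.93 + £3.72 + £0.21 + £0.10 + £3.67 + £1.68 = £40.89

£40.89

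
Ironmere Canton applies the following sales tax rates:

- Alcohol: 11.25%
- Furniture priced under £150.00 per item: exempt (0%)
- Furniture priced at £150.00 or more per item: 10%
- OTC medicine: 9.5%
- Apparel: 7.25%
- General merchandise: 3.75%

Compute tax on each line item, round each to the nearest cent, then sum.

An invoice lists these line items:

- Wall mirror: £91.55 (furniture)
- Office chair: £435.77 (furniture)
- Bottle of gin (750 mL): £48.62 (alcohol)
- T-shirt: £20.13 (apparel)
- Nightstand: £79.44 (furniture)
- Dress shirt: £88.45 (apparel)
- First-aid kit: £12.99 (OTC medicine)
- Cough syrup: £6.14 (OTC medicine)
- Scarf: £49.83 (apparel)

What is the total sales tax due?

Wall mirror £91.55: furniture, under £150.00 → 0% → £0.00
Office chair £435.77: furniture, £150.00 or more → 10% → £43.58
Bottle of gin (750 mL) £48.62: alcohol → 11.25% → £5.47
T-shirt £20.13: apparel → 7.25% → £1.46
Nightstand £79.44: furniture, under £150.00 → 0% → £0.00
Dress shirt £88.45: apparel → 7.25% → £6.41
First-aid kit £12.99: OTC medicine → 9.5% → £1.23
Cough syrup £6.14: OTC medicine → 9.5% → £0.58
Scarf £49.83: apparel → 7.25% → £3.61
Total tax = £43.58 + £5.47 + £1.46 + £6.41 + £1.23 + £0.58 + £3.61 = £62.34

£62.34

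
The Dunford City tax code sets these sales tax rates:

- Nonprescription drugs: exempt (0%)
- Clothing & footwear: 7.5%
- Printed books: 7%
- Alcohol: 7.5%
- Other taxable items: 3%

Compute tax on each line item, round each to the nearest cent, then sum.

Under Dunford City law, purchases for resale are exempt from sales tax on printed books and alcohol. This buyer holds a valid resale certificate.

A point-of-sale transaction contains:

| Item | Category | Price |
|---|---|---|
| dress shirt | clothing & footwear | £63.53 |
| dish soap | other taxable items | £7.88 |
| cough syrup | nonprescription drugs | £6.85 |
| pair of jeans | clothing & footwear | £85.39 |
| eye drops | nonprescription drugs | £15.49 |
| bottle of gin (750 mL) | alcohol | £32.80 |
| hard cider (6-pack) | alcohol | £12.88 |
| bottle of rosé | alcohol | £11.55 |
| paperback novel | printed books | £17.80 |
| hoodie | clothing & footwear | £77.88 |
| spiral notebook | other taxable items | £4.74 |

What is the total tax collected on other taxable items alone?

Dish soap £7.88: other taxable items → 3% → £0.24
Spiral notebook £4.74: other taxable items → 3% → £0.14
Tax on other taxable items = £0.24 + £0.14 = £0.38

£0.38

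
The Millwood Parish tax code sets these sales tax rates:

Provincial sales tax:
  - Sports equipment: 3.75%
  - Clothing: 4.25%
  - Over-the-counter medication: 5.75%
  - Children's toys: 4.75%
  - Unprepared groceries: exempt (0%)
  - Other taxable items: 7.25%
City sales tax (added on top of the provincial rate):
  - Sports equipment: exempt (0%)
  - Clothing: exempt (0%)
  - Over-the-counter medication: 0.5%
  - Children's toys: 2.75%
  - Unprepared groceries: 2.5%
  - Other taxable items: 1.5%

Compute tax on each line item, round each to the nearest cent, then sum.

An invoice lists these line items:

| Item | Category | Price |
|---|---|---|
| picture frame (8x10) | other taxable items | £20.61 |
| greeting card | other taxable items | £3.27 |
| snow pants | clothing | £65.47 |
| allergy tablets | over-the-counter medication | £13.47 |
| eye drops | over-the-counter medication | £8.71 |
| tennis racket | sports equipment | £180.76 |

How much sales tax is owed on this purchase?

£13.03

Picture frame (8x10) £20.61: other taxable items → 7.25% + 1.5% city = 8.75% → £1.80
Greeting card £3.27: other taxable items → 7.25% + 1.5% city = 8.75% → £0.29
Snow pants £65.47: clothing → 4.25% + 0% city = 4.25% → £2.78
Allergy tablets £13.47: over-the-counter medication → 5.75% + 0.5% city = 6.25% → £0.84
Eye drops £8.71: over-the-counter medication → 5.75% + 0.5% city = 6.25% → £0.54
Tennis racket £180.76: sports equipment → 3.75% + 0% city = 3.75% → £6.78
Total tax = £1.80 + £0.29 + £2.78 + £0.84 + £0.54 + £6.78 = £13.03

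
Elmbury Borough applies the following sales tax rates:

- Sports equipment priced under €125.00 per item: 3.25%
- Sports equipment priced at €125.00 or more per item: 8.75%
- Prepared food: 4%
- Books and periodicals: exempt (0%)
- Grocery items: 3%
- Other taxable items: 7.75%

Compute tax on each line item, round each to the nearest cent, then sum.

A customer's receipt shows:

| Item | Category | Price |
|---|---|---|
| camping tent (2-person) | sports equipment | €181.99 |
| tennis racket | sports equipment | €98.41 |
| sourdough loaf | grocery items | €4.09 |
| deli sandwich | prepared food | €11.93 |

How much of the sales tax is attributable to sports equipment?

Camping tent (2-person) €181.99: sports equipment, €125.00 or more → 8.75% → €15.92
Tennis racket €98.41: sports equipment, under €125.00 → 3.25% → €3.20
Tax on sports equipment = €15.92 + €3.20 = €19.12

€19.12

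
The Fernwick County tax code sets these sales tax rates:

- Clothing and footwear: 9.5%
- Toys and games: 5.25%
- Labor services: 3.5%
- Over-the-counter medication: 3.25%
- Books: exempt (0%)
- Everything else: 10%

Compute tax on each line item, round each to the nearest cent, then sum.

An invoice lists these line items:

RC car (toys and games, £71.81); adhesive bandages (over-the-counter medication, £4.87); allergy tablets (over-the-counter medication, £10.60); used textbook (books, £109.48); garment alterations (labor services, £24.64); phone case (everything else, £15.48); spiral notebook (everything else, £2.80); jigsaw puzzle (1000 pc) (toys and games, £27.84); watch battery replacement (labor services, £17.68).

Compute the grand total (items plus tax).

RC car £71.81: toys and games → 5.25% → £3.77
Adhesive bandages £4.87: over-the-counter medication → 3.25% → £0.16
Allergy tablets £10.60: over-the-counter medication → 3.25% → £0.34
Used textbook £109.48: books → 0% → £0.00
Garment alterations £24.64: labor services → 3.5% → £0.86
Phone case £15.48: everything else → 10% → £1.55
Spiral notebook £2.80: everything else → 10% → £0.28
Jigsaw puzzle (1000 pc) £27.84: toys and games → 5.25% → £1.46
Watch battery replacement £17.68: labor services → 3.5% → £0.62
Subtotal = £285.20; tax = £9.04; total due = £294.24

£294.24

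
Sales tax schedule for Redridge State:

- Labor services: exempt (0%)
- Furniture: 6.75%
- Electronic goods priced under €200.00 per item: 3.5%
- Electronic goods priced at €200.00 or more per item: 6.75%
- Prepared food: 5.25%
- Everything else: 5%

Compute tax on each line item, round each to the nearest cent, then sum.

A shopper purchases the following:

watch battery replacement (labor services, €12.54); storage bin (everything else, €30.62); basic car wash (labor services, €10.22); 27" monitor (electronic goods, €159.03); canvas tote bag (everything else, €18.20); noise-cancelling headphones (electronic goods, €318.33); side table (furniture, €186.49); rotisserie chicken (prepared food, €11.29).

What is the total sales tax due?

€42.68

Watch battery replacement €12.54: labor services → 0% → €0.00
Storage bin €30.62: everything else → 5% → €1.53
Basic car wash €10.22: labor services → 0% → €0.00
27" monitor €159.03: electronic goods, under €200.00 → 3.5% → €5.57
Canvas tote bag €18.20: everything else → 5% → €0.91
Noise-cancelling headphones €318.33: electronic goods, €200.00 or more → 6.75% → €21.49
Side table €186.49: furniture → 6.75% → €12.59
Rotisserie chicken €11.29: prepared food → 5.25% → €0.59
Total tax = €1.53 + €5.57 + €0.91 + €21.49 + €12.59 + €0.59 = €42.68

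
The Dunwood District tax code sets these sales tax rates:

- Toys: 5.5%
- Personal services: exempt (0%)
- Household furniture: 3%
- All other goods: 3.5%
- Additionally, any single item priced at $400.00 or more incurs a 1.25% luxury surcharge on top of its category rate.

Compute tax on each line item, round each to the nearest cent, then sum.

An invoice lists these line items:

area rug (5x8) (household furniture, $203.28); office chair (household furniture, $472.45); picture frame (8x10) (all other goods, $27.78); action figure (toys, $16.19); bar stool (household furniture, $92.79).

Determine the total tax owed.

Area rug (5x8) $203.28: household furniture → 3% → $6.10
Office chair $472.45: household furniture → 3% + 1.25% surcharge = 4.25% → $20.08
Picture frame (8x10) $27.78: all other goods → 3.5% → $0.97
Action figure $16.19: toys → 5.5% → $0.89
Bar stool $92.79: household furniture → 3% → $2.78
Total tax = $6.10 + $20.08 + $0.97 + $0.89 + $2.78 = $30.82

$30.82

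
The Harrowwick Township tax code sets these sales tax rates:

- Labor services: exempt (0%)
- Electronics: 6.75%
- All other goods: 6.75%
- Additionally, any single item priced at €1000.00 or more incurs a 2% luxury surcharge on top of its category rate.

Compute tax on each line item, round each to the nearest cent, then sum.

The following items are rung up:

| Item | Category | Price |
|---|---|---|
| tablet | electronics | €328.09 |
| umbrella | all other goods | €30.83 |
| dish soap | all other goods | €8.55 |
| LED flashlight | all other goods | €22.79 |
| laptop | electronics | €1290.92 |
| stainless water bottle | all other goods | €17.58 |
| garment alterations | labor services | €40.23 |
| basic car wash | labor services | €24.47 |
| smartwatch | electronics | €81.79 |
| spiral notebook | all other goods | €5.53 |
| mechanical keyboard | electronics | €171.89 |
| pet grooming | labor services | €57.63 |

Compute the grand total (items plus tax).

Tablet €328.09: electronics → 6.75% → €22.15
Umbrella €30.83: all other goods → 6.75% → €2.08
Dish soap €8.55: all other goods → 6.75% → €0.58
LED flashlight €22.79: all other goods → 6.75% → €1.54
Laptop €1290.92: electronics → 6.75% + 2% surcharge = 8.75% → €112.96
Stainless water bottle €17.58: all other goods → 6.75% → €1.19
Garment alterations €40.23: labor services → 0% → €0.00
Basic car wash €24.47: labor services → 0% → €0.00
Smartwatch €81.79: electronics → 6.75% → €5.52
Spiral notebook €5.53: all other goods → 6.75% → €0.37
Mechanical keyboard €171.89: electronics → 6.75% → €11.60
Pet grooming €57.63: labor services → 0% → €0.00
Subtotal = €2080.30; tax = €157.99; total due = €2238.29

€2238.29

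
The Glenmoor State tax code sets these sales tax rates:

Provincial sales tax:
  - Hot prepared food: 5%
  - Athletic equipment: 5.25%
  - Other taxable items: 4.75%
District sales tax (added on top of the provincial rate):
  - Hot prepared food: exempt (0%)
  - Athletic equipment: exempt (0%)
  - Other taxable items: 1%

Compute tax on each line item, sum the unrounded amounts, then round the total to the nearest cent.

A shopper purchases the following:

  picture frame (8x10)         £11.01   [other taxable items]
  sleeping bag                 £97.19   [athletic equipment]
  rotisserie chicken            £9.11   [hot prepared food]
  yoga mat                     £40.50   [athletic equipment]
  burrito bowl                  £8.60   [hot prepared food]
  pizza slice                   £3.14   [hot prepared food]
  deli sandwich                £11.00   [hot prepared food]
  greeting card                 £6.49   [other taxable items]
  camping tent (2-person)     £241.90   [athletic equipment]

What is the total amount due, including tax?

£451.47

Picture frame (8x10) £11.01: other taxable items → 4.75% + 1% district = 5.75% → £0.633075
Sleeping bag £97.19: athletic equipment → 5.25% + 0% district = 5.25% → £5.102475
Rotisserie chicken £9.11: hot prepared food → 5% + 0% district = 5% → £0.4555
Yoga mat £40.50: athletic equipment → 5.25% + 0% district = 5.25% → £2.12625
Burrito bowl £8.60: hot prepared food → 5% + 0% district = 5% → £0.43
Pizza slice £3.14: hot prepared food → 5% + 0% district = 5% → £0.157
Deli sandwich £11.00: hot prepared food → 5% + 0% district = 5% → £0.55
Greeting card £6.49: other taxable items → 4.75% + 1% district = 5.75% → £0.373175
Camping tent (2-person) £241.90: athletic equipment → 5.25% + 0% district = 5.25% → £12.69975
Subtotal = £428.94; unrounded tax = £22.527225 → £22.53; total due = £451.47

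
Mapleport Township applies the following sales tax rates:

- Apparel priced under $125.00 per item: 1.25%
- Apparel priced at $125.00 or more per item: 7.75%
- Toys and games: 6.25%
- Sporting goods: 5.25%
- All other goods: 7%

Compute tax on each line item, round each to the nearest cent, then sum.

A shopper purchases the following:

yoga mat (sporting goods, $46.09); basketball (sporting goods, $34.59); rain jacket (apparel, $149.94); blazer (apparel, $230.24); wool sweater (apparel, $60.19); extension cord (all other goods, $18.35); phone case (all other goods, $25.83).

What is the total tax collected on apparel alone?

Rain jacket $149.94: apparel, $125.00 or more → 7.75% → $11.62
Blazer $230.24: apparel, $125.00 or more → 7.75% → $17.84
Wool sweater $60.19: apparel, under $125.00 → 1.25% → $0.75
Tax on apparel = $11.62 + $17.84 + $0.75 = $30.21

$30.21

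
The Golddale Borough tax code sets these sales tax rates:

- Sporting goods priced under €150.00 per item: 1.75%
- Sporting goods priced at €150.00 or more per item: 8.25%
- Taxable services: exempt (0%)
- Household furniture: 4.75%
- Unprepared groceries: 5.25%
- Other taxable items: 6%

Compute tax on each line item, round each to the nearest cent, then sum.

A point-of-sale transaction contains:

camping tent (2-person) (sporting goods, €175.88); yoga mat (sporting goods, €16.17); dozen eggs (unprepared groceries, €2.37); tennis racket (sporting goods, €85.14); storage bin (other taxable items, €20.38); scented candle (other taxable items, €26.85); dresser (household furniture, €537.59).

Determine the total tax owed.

Camping tent (2-person) €175.88: sporting goods, €150.00 or more → 8.25% → €14.51
Yoga mat €16.17: sporting goods, under €150.00 → 1.75% → €0.28
Dozen eggs €2.37: unprepared groceries → 5.25% → €0.12
Tennis racket €85.14: sporting goods, under €150.00 → 1.75% → €1.49
Storage bin €20.38: other taxable items → 6% → €1.22
Scented candle €26.85: other taxable items → 6% → €1.61
Dresser €537.59: household furniture → 4.75% → €25.54
Total tax = €14.51 + €0.28 + €0.12 + €1.49 + €1.22 + €1.61 + €25.54 = €44.77

€44.77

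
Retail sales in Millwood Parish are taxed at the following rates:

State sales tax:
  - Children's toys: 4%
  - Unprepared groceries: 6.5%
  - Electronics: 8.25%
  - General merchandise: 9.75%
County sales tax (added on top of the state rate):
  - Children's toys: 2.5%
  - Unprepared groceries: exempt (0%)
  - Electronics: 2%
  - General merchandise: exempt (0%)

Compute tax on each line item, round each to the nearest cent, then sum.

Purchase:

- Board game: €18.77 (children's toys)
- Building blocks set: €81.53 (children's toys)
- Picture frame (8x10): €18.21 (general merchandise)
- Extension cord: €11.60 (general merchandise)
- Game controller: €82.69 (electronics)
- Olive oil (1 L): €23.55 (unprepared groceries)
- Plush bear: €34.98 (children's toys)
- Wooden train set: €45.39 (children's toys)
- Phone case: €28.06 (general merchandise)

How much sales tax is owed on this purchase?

€27.40

Board game €18.77: children's toys → 4% + 2.5% county = 6.5% → €1.22
Building blocks set €81.53: children's toys → 4% + 2.5% county = 6.5% → €5.30
Picture frame (8x10) €18.21: general merchandise → 9.75% + 0% county = 9.75% → €1.78
Extension cord €11.60: general merchandise → 9.75% + 0% county = 9.75% → €1.13
Game controller €82.69: electronics → 8.25% + 2% county = 10.25% → €8.48
Olive oil (1 L) €23.55: unprepared groceries → 6.5% + 0% county = 6.5% → €1.53
Plush bear €34.98: children's toys → 4% + 2.5% county = 6.5% → €2.27
Wooden train set €45.39: children's toys → 4% + 2.5% county = 6.5% → €2.95
Phone case €28.06: general merchandise → 9.75% + 0% county = 9.75% → €2.74
Total tax = €1.22 + €5.30 + €1.78 + €1.13 + €8.48 + €1.53 + €2.27 + €2.95 + €2.74 = €27.40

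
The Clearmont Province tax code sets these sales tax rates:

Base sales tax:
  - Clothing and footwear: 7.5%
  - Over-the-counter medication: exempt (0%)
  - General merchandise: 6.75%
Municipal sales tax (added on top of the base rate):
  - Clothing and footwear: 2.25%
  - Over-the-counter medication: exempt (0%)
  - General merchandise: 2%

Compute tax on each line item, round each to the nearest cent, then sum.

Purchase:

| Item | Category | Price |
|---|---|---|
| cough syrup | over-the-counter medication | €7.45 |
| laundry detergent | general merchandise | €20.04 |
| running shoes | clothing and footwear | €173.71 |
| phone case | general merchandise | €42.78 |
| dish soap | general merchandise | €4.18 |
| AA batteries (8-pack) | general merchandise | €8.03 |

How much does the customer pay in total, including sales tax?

€279.69

Cough syrup €7.45: over-the-counter medication → 0% + 0% municipal = 0% → €0.00
Laundry detergent €20.04: general merchandise → 6.75% + 2% municipal = 8.75% → €1.75
Running shoes €173.71: clothing and footwear → 7.5% + 2.25% municipal = 9.75% → €16.94
Phone case €42.78: general merchandise → 6.75% + 2% municipal = 8.75% → €3.74
Dish soap €4.18: general merchandise → 6.75% + 2% municipal = 8.75% → €0.37
AA batteries (8-pack) €8.03: general merchandise → 6.75% + 2% municipal = 8.75% → €0.70
Subtotal = €256.19; tax = €23.50; total due = €279.69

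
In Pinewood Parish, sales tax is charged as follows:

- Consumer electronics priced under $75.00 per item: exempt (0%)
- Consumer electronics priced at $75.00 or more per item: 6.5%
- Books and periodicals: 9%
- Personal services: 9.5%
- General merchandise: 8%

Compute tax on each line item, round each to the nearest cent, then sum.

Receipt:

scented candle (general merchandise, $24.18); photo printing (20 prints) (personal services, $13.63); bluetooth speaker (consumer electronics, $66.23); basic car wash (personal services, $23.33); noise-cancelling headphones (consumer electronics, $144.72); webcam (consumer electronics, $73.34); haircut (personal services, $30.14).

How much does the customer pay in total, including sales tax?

Scented candle $24.18: general merchandise → 8% → $1.93
Photo printing (20 prints) $13.63: personal services → 9.5% → $1.29
Bluetooth speaker $66.23: consumer electronics, under $75.00 → 0% → $0.00
Basic car wash $23.33: personal services → 9.5% → $2.22
Noise-cancelling headphones $144.72: consumer electronics, $75.00 or more → 6.5% → $9.41
Webcam $73.34: consumer electronics, under $75.00 → 0% → $0.00
Haircut $30.14: personal services → 9.5% → $2.86
Subtotal = $375.57; tax = $17.71; total due = $393.28

$393.28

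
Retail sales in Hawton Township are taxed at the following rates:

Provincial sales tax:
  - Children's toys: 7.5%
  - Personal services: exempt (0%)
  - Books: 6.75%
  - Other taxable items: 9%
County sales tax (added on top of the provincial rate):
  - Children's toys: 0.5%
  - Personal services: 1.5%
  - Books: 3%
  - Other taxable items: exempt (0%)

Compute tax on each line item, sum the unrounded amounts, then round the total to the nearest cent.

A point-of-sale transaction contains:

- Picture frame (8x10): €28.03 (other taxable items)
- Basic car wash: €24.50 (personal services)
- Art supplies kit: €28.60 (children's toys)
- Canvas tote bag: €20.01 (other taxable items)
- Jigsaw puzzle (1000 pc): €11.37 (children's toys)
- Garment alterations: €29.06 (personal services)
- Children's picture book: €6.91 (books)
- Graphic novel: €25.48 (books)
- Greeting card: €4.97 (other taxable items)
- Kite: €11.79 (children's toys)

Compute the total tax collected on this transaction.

€12.87

Picture frame (8x10) €28.03: other taxable items → 9% + 0% county = 9% → €2.5227
Basic car wash €24.50: personal services → 0% + 1.5% county = 1.5% → €0.3675
Art supplies kit €28.60: children's toys → 7.5% + 0.5% county = 8% → €2.288
Canvas tote bag €20.01: other taxable items → 9% + 0% county = 9% → €1.8009
Jigsaw puzzle (1000 pc) €11.37: children's toys → 7.5% + 0.5% county = 8% → €0.9096
Garment alterations €29.06: personal services → 0% + 1.5% county = 1.5% → €0.4359
Children's picture book €6.91: books → 6.75% + 3% county = 9.75% → €0.673725
Graphic novel €25.48: books → 6.75% + 3% county = 9.75% → €2.4843
Greeting card €4.97: other taxable items → 9% + 0% county = 9% → €0.4473
Kite €11.79: children's toys → 7.5% + 0.5% county = 8% → €0.9432
Unrounded tax sum = €12.873125 → €12.87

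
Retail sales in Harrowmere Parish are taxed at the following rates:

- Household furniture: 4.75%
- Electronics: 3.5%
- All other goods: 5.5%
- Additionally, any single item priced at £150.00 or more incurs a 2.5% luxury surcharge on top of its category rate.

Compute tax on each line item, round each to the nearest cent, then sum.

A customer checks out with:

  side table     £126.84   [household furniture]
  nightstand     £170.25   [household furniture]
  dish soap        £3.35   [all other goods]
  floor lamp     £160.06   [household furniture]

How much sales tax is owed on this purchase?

£30.14

Side table £126.84: household furniture → 4.75% → £6.02
Nightstand £170.25: household furniture → 4.75% + 2.5% surcharge = 7.25% → £12.34
Dish soap £3.35: all other goods → 5.5% → £0.18
Floor lamp £160.06: household furniture → 4.75% + 2.5% surcharge = 7.25% → £11.60
Total tax = £6.02 + £12.34 + £0.18 + £11.60 = £30.14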